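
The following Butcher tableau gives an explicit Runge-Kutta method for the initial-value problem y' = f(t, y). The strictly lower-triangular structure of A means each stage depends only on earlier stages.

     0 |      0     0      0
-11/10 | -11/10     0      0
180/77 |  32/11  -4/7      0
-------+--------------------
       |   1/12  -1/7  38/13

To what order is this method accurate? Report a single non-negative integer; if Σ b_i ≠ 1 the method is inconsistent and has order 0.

b = (1/12, -1/7, 38/13)
c = (0, -11/10, 180/77)
Ac = (0, 0, 22/35)
Σ b_i: 1/12·1 + (-1/7)·1 + 38/13·1 = 3127/1092 ≠ 1 ⇒ order 0.

0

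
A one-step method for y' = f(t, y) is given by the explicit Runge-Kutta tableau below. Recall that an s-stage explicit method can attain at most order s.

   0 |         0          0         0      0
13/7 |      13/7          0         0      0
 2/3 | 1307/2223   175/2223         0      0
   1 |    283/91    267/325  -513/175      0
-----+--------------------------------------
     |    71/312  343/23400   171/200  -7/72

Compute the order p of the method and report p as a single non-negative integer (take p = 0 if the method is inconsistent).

4

b = (71/312, 343/23400, 171/200, -7/72)
c = (0, 13/7, 2/3, 1)
Ac = (0, 0, 25/171, -3/7)
Σ b_i: 71/312·1 + 343/23400·1 + 171/200·1 + (-7/72)·1 = 1 ✓
b·c: 343/23400·13/7 + 171/200·2/3 + (-7/72)·1 = 1/2 ✓
b·c²: 343/23400·169/49 + 171/200·4/9 + (-7/72)·1 = 1/3 ✓
b·Ac: 171/200·25/171 + (-7/72)·(-3/7) = 1/6 ✓
b·c³: 343/23400·2197/343 + 171/200·8/27 + (-7/72)·1 = 1/4 ✓
b·(c∘Ac): 171/200·50/513 + (-7/72)·(-3/7) = 1/8 ✓
b·Ac²: 171/200·325/1197 + (-7/72)·75/49 = 1/12 ✓
b·A²c: (-7/72)·(-3/7) = 1/24 ✓; 4 stages ⇒ order 4.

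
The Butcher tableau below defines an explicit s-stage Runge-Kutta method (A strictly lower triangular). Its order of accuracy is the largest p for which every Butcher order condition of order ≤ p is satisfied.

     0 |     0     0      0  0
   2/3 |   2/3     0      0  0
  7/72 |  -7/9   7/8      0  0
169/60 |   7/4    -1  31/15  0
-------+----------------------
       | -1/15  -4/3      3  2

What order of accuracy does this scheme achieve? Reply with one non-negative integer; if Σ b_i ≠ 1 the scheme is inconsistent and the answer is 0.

0

b = (-1/15, -4/3, 3, 2)
c = (0, 2/3, 7/72, 169/60)
Ac = (0, 0, 7/12, -503/1080)
Σ b_i: (-1/15)·1 + (-4/3)·1 + 3·1 + 2·1 = 18/5 ≠ 1 ⇒ order 0.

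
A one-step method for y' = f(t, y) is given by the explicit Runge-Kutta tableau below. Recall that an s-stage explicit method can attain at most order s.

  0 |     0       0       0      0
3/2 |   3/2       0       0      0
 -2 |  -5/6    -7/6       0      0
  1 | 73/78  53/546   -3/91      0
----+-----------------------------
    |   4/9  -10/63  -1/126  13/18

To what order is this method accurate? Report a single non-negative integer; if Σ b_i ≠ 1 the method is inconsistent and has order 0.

b = (4/9, -10/63, -1/126, 13/18)
c = (0, 3/2, -2, 1)
Ac = (0, 0, -7/4, 11/52)
Σ b_i: 4/9·1 + (-10/63)·1 + (-1/126)·1 + 13/18·1 = 1 ✓
b·c: (-10/63)·3/2 + (-1/126)·(-2) + 13/18·1 = 1/2 ✓
b·c²: (-10/63)·9/4 + (-1/126)·4 + 13/18·1 = 1/3 ✓
b·Ac: (-1/126)·(-7/4) + 13/18·11/52 = 1/6 ✓
b·c³: (-10/63)·27/8 + (-1/126)·(-8) + 13/18·1 = 1/4 ✓
b·(c∘Ac): (-1/126)·7/2 + 13/18·11/52 = 1/8 ✓
b·Ac²: (-1/126)·(-21/8) + 13/18·9/104 = 1/12 ✓
b·A²c: 13/18·3/52 = 1/24 ✓; 4 stages ⇒ order 4.

4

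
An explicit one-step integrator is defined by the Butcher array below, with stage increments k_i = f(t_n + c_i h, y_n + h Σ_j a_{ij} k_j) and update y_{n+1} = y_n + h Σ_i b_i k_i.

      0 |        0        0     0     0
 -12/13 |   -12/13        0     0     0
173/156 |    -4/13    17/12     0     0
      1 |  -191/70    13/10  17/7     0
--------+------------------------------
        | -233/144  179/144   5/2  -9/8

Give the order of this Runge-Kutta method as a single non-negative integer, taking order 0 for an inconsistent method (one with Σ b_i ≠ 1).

2

b = (-233/144, 179/144, 5/2, -9/8)
c = (0, -12/13, 173/156, 1)
Ac = (0, 0, -17/13, 8153/5460)
Σ b_i: (-233/144)·1 + 179/144·1 + 5/2·1 + (-9/8)·1 = 1 ✓
b·c: 179/144·(-12/13) + 5/2·173/156 + (-9/8)·1 = 1/2 ✓
b·c²: 179/144·144/169 + 5/2·29929/24336 + (-9/8)·1 = 146441/48672 ≠ 1/3 ⇒ order 2.
b·Ac: 5/2·(-17/13) + (-9/8)·8153/5460 = -5543/1120 ≠ 1/6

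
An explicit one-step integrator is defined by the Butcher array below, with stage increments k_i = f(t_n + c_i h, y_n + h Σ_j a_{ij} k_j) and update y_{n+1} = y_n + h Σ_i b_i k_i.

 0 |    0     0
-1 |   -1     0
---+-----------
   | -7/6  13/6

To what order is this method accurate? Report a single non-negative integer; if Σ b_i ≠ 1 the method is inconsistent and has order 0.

b = (-7/6, 13/6)
c = (0, -1)
Σ b_i: (-7/6)·1 + 13/6·1 = 1 ✓
b·c: 13/6·(-1) = -13/6 ≠ 1/2 ⇒ order 1.

1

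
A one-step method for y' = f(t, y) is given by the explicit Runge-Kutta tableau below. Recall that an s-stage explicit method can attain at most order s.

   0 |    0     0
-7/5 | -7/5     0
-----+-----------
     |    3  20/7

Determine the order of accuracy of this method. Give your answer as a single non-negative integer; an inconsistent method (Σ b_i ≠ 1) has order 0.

b = (3, 20/7)
c = (0, -7/5)
Σ b_i: 3·1 + 20/7·1 = 41/7 ≠ 1 ⇒ order 0.

0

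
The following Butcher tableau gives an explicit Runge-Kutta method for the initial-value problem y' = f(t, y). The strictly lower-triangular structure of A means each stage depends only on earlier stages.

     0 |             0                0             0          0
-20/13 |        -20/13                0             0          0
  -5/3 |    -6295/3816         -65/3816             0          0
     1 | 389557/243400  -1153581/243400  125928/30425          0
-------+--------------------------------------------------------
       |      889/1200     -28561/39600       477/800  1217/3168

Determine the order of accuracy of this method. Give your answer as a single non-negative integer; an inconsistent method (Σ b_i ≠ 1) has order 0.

4

b = (889/1200, -28561/39600, 477/800, 1217/3168)
c = (0, -20/13, -5/3, 1)
Ac = (0, 0, 25/954, 957/2434)
Σ b_i: 889/1200·1 + (-28561/39600)·1 + 477/800·1 + 1217/3168·1 = 1 ✓
b·c: (-28561/39600)·(-20/13) + 477/800·(-5/3) + 1217/3168·1 = 1/2 ✓
b·c²: (-28561/39600)·400/169 + 477/800·25/9 + 1217/3168·1 = 1/3 ✓
b·Ac: 477/800·25/954 + 1217/3168·957/2434 = 1/6 ✓
b·c³: (-28561/39600)·(-8000/2197) + 477/800·(-125/27) + 1217/3168·1 = 1/4 ✓
b·(c∘Ac): 477/800·(-125/2862) + 1217/3168·957/2434 = 1/8 ✓
b·Ac²: 477/800·(-250/6201) + 1217/3168·4422/15821 = 1/12 ✓
b·A²c: 1217/3168·132/1217 = 1/24 ✓; 4 stages ⇒ order 4.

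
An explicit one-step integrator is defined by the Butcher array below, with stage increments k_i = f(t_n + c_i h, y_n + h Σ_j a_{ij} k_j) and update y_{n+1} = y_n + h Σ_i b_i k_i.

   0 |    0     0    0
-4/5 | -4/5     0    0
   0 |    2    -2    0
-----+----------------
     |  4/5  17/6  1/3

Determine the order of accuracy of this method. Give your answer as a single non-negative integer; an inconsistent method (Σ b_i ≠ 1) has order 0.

b = (4/5, 17/6, 1/3)
c = (0, -4/5, 0)
Ac = (0, 0, 8/5)
Σ b_i: 4/5·1 + 17/6·1 + 1/3·1 = 119/30 ≠ 1 ⇒ order 0.

0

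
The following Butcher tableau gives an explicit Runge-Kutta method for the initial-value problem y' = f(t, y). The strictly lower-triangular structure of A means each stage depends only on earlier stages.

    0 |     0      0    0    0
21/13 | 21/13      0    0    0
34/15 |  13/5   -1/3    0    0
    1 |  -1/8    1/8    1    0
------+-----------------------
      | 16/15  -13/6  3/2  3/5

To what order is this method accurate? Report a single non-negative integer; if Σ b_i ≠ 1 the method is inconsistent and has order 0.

2

b = (16/15, -13/6, 3/2, 3/5)
c = (0, 21/13, 34/15, 1)
Ac = (0, 0, -7/13, 3851/1560)
Σ b_i: 16/15·1 + (-13/6)·1 + 3/2·1 + 3/5·1 = 1 ✓
b·c: (-13/6)·21/13 + 3/2·34/15 + 3/5·1 = 1/2 ✓
b·c²: (-13/6)·441/169 + 3/2·1156/225 + 3/5·1 = 5173/1950 ≠ 1/3 ⇒ order 2.
b·Ac: 3/2·(-7/13) + 3/5·3851/1560 = 1751/2600 ≠ 1/6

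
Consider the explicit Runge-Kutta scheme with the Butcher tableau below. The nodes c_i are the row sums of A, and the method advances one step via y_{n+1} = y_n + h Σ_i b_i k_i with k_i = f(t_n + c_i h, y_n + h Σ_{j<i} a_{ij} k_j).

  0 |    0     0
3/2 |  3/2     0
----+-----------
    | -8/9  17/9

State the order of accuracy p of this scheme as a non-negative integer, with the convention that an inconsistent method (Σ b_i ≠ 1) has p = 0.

1

b = (-8/9, 17/9)
c = (0, 3/2)
Σ b_i: (-8/9)·1 + 17/9·1 = 1 ✓
b·c: 17/9·3/2 = 17/6 ≠ 1/2 ⇒ order 1.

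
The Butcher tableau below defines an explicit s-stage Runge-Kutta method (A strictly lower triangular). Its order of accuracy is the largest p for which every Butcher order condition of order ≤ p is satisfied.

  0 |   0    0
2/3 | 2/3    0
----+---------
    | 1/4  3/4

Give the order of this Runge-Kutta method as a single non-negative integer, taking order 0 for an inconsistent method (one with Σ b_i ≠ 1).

2

b = (1/4, 3/4)
c = (0, 2/3)
Σ b_i: 1/4·1 + 3/4·1 = 1 ✓
b·c: 3/4·2/3 = 1/2 ✓; 2 stages ⇒ order 2.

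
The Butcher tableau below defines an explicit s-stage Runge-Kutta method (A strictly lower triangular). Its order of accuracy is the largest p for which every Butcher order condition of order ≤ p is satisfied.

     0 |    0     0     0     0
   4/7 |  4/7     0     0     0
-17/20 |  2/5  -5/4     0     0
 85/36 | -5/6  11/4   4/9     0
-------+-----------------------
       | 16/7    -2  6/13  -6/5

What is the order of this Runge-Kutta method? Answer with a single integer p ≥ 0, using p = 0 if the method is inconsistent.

0

b = (16/7, -2, 6/13, -6/5)
c = (0, 4/7, -17/20, 85/36)
Ac = (0, 0, -5/7, 376/315)
Σ b_i: 16/7·1 + (-2)·1 + 6/13·1 + (-6/5)·1 = -206/455 ≠ 1 ⇒ order 0.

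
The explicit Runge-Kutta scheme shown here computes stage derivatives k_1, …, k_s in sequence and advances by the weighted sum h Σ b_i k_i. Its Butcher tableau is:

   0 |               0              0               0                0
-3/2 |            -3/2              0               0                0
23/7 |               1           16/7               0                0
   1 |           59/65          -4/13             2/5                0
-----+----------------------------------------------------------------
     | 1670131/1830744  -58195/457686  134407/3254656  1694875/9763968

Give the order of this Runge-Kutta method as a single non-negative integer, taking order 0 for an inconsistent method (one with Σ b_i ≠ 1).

3

b = (1670131/1830744, -58195/457686, 134407/3254656, 1694875/9763968)
c = (0, -3/2, 23/7, 1)
Ac = (0, 0, -24/7, 808/455)
Σ b_i: 1670131/1830744·1 + (-58195/457686)·1 + 134407/3254656·1 + 1694875/9763968·1 = 1 ✓
b·c: (-58195/457686)·(-3/2) + 134407/3254656·23/7 + 1694875/9763968·1 = 1/2 ✓
b·c²: (-58195/457686)·9/4 + 134407/3254656·529/49 + 1694875/9763968·1 = 1/3 ✓
b·Ac: 134407/3254656·(-24/7) + 1694875/9763968·808/455 = 1/6 ✓
b·c³: (-58195/457686)·(-27/8) + 134407/3254656·12167/343 + 1694875/9763968·1 = 17664581/8543472 ≠ 1/4 ⇒ order 3.
b·(c∘Ac): 134407/3254656·(-552/49) + 1694875/9763968·808/455 = -23947/152562 ≠ 1/8
b·Ac²: 134407/3254656·36/7 + 1694875/9763968·11549/3185 = 57535981/68347776 ≠ 1/12
b·A²c: 1694875/9763968·(-48/35) = -48425/203416 ≠ 1/24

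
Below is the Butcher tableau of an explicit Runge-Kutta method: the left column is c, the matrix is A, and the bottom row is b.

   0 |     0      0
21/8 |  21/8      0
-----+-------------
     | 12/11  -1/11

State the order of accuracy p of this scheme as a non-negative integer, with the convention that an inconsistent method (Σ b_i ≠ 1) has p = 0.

1

b = (12/11, -1/11)
c = (0, 21/8)
Σ b_i: 12/11·1 + (-1/11)·1 = 1 ✓
b·c: (-1/11)·21/8 = -21/88 ≠ 1/2 ⇒ order 1.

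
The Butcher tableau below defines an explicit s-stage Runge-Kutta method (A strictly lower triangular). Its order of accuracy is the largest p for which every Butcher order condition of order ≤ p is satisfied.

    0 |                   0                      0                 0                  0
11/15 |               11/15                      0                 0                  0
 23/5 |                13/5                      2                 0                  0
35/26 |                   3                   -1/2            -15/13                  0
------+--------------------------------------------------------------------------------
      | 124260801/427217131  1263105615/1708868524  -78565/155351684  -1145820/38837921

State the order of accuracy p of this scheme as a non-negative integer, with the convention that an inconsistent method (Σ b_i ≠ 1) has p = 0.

3

b = (124260801/427217131, 1263105615/1708868524, -78565/155351684, -1145820/38837921)
c = (0, 11/15, 23/5, 35/26)
Ac = (0, 0, 22/15, -2213/390)
Σ b_i: 124260801/427217131·1 + 1263105615/1708868524·1 + (-78565/155351684)·1 + (-1145820/38837921)·1 = 1 ✓
b·c: 1263105615/1708868524·11/15 + (-78565/155351684)·23/5 + (-1145820/38837921)·35/26 = 1/2 ✓
b·c²: 1263105615/1708868524·121/225 + (-78565/155351684)·529/25 + (-1145820/38837921)·1225/676 = 1/3 ✓
b·Ac: (-78565/155351684)·22/15 + (-1145820/38837921)·(-2213/390) = 1/6 ✓
b·c³: 1263105615/1708868524·1331/3375 + (-78565/155351684)·12167/125 + (-1145820/38837921)·42875/17576 = 19346675234/113600918925 ≠ 1/4 ⇒ order 3.
b·(c∘Ac): (-78565/155351684)·506/75 + (-1145820/38837921)·(-15491/2028) = 258597061/1165137630 ≠ 1/8
b·Ac²: (-78565/155351684)·242/225 + (-1145820/38837921)·(-144403/5850) = 2543634811/3495412890 ≠ 1/12
b·A²c: (-1145820/38837921)·(-22/13) = 1939080/38837921 ≠ 1/24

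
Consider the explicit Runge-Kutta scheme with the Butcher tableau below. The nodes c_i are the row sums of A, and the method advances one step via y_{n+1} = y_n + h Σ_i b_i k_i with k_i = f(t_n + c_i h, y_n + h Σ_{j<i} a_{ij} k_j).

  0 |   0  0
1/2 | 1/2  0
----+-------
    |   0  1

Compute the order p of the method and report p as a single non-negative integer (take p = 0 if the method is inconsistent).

2

b = (0, 1)
c = (0, 1/2)
Σ b_i: 1·1 = 1 ✓
b·c: 1·1/2 = 1/2 ✓; 2 stages ⇒ order 2.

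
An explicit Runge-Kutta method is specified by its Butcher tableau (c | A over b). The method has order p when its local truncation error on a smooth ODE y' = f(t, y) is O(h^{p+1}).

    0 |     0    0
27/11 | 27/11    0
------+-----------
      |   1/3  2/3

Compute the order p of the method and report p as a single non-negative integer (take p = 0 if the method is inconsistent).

1

b = (1/3, 2/3)
c = (0, 27/11)
Σ b_i: 1/3·1 + 2/3·1 = 1 ✓
b·c: 2/3·27/11 = 18/11 ≠ 1/2 ⇒ order 1.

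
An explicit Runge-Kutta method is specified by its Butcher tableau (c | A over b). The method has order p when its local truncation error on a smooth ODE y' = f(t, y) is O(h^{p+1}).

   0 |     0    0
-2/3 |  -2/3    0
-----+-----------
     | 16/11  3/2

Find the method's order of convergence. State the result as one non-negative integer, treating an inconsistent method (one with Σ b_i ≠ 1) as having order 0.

0

b = (16/11, 3/2)
c = (0, -2/3)
Σ b_i: 16/11·1 + 3/2·1 = 65/22 ≠ 1 ⇒ order 0.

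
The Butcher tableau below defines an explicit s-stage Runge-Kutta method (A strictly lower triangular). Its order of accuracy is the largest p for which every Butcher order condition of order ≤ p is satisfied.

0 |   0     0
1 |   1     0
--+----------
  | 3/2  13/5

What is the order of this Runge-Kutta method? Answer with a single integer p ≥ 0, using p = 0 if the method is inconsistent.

0

b = (3/2, 13/5)
c = (0, 1)
Σ b_i: 3/2·1 + 13/5·1 = 41/10 ≠ 1 ⇒ order 0.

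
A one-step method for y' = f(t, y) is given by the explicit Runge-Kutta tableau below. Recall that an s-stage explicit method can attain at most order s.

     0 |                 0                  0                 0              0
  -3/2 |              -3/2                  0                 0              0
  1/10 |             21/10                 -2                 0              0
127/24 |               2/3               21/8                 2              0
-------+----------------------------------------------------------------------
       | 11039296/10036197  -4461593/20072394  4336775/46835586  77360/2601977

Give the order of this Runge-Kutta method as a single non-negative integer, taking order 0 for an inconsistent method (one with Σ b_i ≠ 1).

b = (11039296/10036197, -4461593/20072394, 4336775/46835586, 77360/2601977)
c = (0, -3/2, 1/10, 127/24)
Ac = (0, 0, 3, -299/80)
Σ b_i: 11039296/10036197·1 + (-4461593/20072394)·1 + 4336775/46835586·1 + 77360/2601977·1 = 1 ✓
b·c: (-4461593/20072394)·(-3/2) + 4336775/46835586·1/10 + 77360/2601977·127/24 = 1/2 ✓
b·c²: (-4461593/20072394)·9/4 + 4336775/46835586·1/100 + 77360/2601977·16129/576 = 1/3 ✓
b·Ac: 4336775/46835586·3 + 77360/2601977·(-299/80) = 1/6 ✓
b·c³: (-4461593/20072394)·(-27/8) + 4336775/46835586·1/1000 + 77360/2601977·2048383/13824 = 8279015803/1605791520 ≠ 1/4 ⇒ order 3.
b·(c∘Ac): 4336775/46835586·3/10 + 77360/2601977·(-37973/1920) = -1665961/2973688 ≠ 1/8
b·Ac²: 4336775/46835586·(-9/2) + 77360/2601977·4741/800 = -12514781/52039540 ≠ 1/12
b·A²c: 77360/2601977·6 = 464160/2601977 ≠ 1/24

3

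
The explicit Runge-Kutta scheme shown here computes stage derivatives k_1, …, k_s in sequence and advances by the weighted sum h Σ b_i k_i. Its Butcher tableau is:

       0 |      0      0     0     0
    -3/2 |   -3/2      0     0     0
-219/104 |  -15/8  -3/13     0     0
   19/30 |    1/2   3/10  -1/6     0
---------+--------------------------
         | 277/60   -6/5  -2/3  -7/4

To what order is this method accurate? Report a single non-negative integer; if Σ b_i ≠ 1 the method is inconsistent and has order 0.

1

b = (277/60, -6/5, -2/3, -7/4)
c = (0, -3/2, -219/104, 19/30)
Ac = (0, 0, 9/26, -103/1040)
Σ b_i: 277/60·1 + (-6/5)·1 + (-2/3)·1 + (-7/4)·1 = 1 ✓
b·c: (-6/5)·(-3/2) + (-2/3)·(-219/104) + (-7/4)·19/30 = 3269/1560 ≠ 1/2 ⇒ order 1.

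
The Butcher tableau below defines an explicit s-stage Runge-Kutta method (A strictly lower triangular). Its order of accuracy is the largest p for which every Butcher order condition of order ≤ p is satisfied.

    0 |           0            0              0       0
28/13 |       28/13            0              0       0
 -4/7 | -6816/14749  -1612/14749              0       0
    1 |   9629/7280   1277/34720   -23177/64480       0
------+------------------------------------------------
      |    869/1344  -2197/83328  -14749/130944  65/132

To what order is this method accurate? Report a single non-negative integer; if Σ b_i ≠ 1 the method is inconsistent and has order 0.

4

b = (869/1344, -2197/83328, -14749/130944, 65/132)
c = (0, 28/13, -4/7, 1)
Ac = (0, 0, -496/2107, 37/130)
Σ b_i: 869/1344·1 + (-2197/83328)·1 + (-14749/130944)·1 + 65/132·1 = 1 ✓
b·c: (-2197/83328)·28/13 + (-14749/130944)·(-4/7) + 65/132·1 = 1/2 ✓
b·c²: (-2197/83328)·784/169 + (-14749/130944)·16/49 + 65/132·1 = 1/3 ✓
b·Ac: (-14749/130944)·(-496/2107) + 65/132·37/130 = 1/6 ✓
b·c³: (-2197/83328)·21952/2197 + (-14749/130944)·(-64/343) + 65/132·1 = 1/4 ✓
b·(c∘Ac): (-14749/130944)·1984/14749 + 65/132·37/130 = 1/8 ✓
b·Ac²: (-14749/130944)·(-1984/3913) + 65/132·9/169 = 1/12 ✓
b·A²c: 65/132·11/130 = 1/24 ✓; 4 stages ⇒ order 4.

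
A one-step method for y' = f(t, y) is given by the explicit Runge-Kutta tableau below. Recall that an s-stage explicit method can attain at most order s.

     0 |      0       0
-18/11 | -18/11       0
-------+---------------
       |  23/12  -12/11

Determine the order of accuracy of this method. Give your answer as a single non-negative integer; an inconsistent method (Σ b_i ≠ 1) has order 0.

0

b = (23/12, -12/11)
c = (0, -18/11)
Σ b_i: 23/12·1 + (-12/11)·1 = 109/132 ≠ 1 ⇒ order 0.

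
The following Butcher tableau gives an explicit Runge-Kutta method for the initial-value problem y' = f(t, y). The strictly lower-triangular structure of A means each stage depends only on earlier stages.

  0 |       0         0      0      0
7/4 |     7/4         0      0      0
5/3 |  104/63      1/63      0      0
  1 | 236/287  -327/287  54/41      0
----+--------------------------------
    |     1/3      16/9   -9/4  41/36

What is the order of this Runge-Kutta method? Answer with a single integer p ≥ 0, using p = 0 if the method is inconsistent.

4

b = (1/3, 16/9, -9/4, 41/36)
c = (0, 7/4, 5/3, 1)
Ac = (0, 0, 1/36, 33/164)
Σ b_i: 1/3·1 + 16/9·1 + (-9/4)·1 + 41/36·1 = 1 ✓
b·c: 16/9·7/4 + (-9/4)·5/3 + 41/36·1 = 1/2 ✓
b·c²: 16/9·49/16 + (-9/4)·25/9 + 41/36·1 = 1/3 ✓
b·Ac: (-9/4)·1/36 + 41/36·33/164 = 1/6 ✓
b·c³: 16/9·343/64 + (-9/4)·125/27 + 41/36·1 = 1/4 ✓
b·(c∘Ac): (-9/4)·5/108 + 41/36·33/164 = 1/8 ✓
b·Ac²: (-9/4)·7/144 + 41/36·111/656 = 1/12 ✓
b·A²c: 41/36·3/82 = 1/24 ✓; 4 stages ⇒ order 4.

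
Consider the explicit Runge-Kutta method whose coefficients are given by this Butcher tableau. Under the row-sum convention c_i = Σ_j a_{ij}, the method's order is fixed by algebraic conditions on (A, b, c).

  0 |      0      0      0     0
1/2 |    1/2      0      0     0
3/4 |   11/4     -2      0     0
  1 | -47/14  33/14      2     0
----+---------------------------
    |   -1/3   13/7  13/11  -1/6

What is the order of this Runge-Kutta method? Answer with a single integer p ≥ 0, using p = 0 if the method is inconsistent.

b = (-1/3, 13/7, 13/11, -1/6)
c = (0, 1/2, 3/4, 1)
Ac = (0, 0, -1, 75/28)
Σ b_i: (-1/3)·1 + 13/7·1 + 13/11·1 + (-1/6)·1 = 391/154 ≠ 1 ⇒ order 0.

0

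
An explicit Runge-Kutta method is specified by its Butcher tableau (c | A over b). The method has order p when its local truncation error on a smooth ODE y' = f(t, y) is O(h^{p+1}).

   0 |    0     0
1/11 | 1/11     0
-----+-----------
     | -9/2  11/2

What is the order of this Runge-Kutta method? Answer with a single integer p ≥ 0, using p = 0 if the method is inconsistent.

2

b = (-9/2, 11/2)
c = (0, 1/11)
Σ b_i: (-9/2)·1 + 11/2·1 = 1 ✓
b·c: 11/2·1/11 = 1/2 ✓; 2 stages ⇒ order 2.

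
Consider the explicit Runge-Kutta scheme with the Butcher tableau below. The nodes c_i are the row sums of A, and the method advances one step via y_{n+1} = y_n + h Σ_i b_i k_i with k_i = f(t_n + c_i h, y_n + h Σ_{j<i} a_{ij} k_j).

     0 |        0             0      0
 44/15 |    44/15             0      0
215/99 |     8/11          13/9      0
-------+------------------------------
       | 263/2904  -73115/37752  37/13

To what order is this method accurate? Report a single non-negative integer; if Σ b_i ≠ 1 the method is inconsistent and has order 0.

b = (263/2904, -73115/37752, 37/13)
c = (0, 44/15, 215/99)
Ac = (0, 0, 572/135)
Σ b_i: 263/2904·1 + (-73115/37752)·1 + 37/13·1 = 1 ✓
b·c: (-73115/37752)·44/15 + 37/13·215/99 = 1/2 ✓
b·c²: (-73115/37752)·1936/225 + 37/13·46225/9801 = -158821/49005 ≠ 1/3 ⇒ order 2.
b·Ac: 37/13·572/135 = 1628/135 ≠ 1/6

2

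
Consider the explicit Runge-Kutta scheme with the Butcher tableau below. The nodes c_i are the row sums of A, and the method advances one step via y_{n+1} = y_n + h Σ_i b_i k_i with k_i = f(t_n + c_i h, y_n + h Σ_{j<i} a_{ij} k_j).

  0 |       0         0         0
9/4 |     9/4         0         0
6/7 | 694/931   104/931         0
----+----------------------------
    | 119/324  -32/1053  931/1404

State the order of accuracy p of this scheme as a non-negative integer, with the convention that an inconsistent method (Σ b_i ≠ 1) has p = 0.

b = (119/324, -32/1053, 931/1404)
c = (0, 9/4, 6/7)
Ac = (0, 0, 234/931)
Σ b_i: 119/324·1 + (-32/1053)·1 + 931/1404·1 = 1 ✓
b·c: (-32/1053)·9/4 + 931/1404·6/7 = 1/2 ✓
b·c²: (-32/1053)·81/16 + 931/1404·36/49 = 1/3 ✓
b·Ac: 931/1404·234/931 = 1/6 ✓; 3 stages ⇒ order 3.

3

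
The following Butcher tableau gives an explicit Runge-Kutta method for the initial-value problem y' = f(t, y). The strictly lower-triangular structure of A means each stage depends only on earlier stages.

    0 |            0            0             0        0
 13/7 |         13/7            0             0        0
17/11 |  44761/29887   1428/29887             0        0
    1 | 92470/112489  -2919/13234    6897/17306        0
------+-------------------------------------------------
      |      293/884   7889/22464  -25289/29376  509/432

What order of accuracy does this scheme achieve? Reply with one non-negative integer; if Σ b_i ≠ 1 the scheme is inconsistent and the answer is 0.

4

b = (293/884, 7889/22464, -25289/29376, 509/432)
c = (0, 13/7, 17/11, 1)
Ac = (0, 0, 204/2299, 105/509)
Σ b_i: 293/884·1 + 7889/22464·1 + (-25289/29376)·1 + 509/432·1 = 1 ✓
b·c: 7889/22464·13/7 + (-25289/29376)·17/11 + 509/432·1 = 1/2 ✓
b·c²: 7889/22464·169/49 + (-25289/29376)·289/121 + 509/432·1 = 1/3 ✓
b·Ac: (-25289/29376)·204/2299 + 509/432·105/509 = 1/6 ✓
b·c³: 7889/22464·2197/343 + (-25289/29376)·4913/1331 + 509/432·1 = 1/4 ✓
b·(c∘Ac): (-25289/29376)·3468/25289 + 509/432·105/509 = 1/8 ✓
b·Ac²: (-25289/29376)·2652/16093 + 509/432·681/3563 = 1/12 ✓
b·A²c: 509/432·18/509 = 1/24 ✓; 4 stages ⇒ order 4.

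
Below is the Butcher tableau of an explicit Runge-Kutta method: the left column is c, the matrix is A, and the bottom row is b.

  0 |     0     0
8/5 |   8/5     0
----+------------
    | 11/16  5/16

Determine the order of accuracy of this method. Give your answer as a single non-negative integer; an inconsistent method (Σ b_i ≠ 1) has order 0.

2

b = (11/16, 5/16)
c = (0, 8/5)
Σ b_i: 11/16·1 + 5/16·1 = 1 ✓
b·c: 5/16·8/5 = 1/2 ✓; 2 stages ⇒ order 2.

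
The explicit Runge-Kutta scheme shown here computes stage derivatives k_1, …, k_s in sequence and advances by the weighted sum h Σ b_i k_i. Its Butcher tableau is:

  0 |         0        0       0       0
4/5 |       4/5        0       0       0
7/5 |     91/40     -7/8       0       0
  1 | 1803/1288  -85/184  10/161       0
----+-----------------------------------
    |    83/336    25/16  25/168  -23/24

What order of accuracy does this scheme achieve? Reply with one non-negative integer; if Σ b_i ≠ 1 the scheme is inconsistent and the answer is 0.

4

b = (83/336, 25/16, 25/168, -23/24)
c = (0, 4/5, 7/5, 1)
Ac = (0, 0, -7/10, -13/46)
Σ b_i: 83/336·1 + 25/16·1 + 25/168·1 + (-23/24)·1 = 1 ✓
b·c: 25/16·4/5 + 25/168·7/5 + (-23/24)·1 = 1/2 ✓
b·c²: 25/16·16/25 + 25/168·49/25 + (-23/24)·1 = 1/3 ✓
b·Ac: 25/168·(-7/10) + (-23/24)·(-13/46) = 1/6 ✓
b·c³: 25/16·64/125 + 25/168·343/125 + (-23/24)·1 = 1/4 ✓
b·(c∘Ac): 25/168·(-49/50) + (-23/24)·(-13/46) = 1/8 ✓
b·Ac²: 25/168·(-14/25) + (-23/24)·(-4/23) = 1/12 ✓
b·A²c: (-23/24)·(-1/23) = 1/24 ✓; 4 stages ⇒ order 4.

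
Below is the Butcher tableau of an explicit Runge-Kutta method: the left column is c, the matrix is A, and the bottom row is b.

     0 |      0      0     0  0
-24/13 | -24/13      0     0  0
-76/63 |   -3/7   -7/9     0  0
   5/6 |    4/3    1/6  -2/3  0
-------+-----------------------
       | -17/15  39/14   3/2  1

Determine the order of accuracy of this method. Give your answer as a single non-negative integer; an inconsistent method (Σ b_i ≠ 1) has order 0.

0

b = (-17/15, 39/14, 3/2, 1)
c = (0, -24/13, -76/63, 5/6)
Ac = (0, 0, 56/39, 1220/2457)
Σ b_i: (-17/15)·1 + 39/14·1 + 3/2·1 + 1·1 = 436/105 ≠ 1 ⇒ order 0.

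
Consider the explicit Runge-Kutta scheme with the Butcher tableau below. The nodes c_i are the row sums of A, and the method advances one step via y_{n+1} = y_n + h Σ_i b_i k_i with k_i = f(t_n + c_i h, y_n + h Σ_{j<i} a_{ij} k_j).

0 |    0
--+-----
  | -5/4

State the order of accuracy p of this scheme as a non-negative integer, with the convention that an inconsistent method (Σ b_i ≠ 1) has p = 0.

0

b = (-5/4)
c = (0)
Σ b_i: (-5/4)·1 = -5/4 ≠ 1 ⇒ order 0.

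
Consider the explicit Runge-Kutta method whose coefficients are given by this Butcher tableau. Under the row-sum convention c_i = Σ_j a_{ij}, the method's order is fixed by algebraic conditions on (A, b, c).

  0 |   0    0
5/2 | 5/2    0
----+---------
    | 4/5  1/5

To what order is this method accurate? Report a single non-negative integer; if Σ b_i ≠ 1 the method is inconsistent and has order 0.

b = (4/5, 1/5)
c = (0, 5/2)
Σ b_i: 4/5·1 + 1/5·1 = 1 ✓
b·c: 1/5·5/2 = 1/2 ✓; 2 stages ⇒ order 2.

2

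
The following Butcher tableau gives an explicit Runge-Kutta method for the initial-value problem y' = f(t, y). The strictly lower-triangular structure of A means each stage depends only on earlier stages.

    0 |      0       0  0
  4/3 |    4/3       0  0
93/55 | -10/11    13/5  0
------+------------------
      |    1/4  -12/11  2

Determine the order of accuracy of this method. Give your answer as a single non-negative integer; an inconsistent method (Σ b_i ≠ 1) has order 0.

0

b = (1/4, -12/11, 2)
c = (0, 4/3, 93/55)
Ac = (0, 0, 52/15)
Σ b_i: 1/4·1 + (-12/11)·1 + 2·1 = 51/44 ≠ 1 ⇒ order 0.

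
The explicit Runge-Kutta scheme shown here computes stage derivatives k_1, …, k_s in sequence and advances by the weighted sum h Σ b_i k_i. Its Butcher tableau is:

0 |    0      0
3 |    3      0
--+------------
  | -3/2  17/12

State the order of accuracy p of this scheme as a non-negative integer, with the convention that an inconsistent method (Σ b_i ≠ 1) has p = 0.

b = (-3/2, 17/12)
c = (0, 3)
Σ b_i: (-3/2)·1 + 17/12·1 = -1/12 ≠ 1 ⇒ order 0.

0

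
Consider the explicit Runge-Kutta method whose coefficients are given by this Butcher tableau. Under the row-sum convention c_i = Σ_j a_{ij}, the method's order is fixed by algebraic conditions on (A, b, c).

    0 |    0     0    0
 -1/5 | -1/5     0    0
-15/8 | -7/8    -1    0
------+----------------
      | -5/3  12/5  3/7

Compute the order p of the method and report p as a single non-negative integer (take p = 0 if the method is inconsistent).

b = (-5/3, 12/5, 3/7)
c = (0, -1/5, -15/8)
Ac = (0, 0, 1/5)
Σ b_i: (-5/3)·1 + 12/5·1 + 3/7·1 = 122/105 ≠ 1 ⇒ order 0.

0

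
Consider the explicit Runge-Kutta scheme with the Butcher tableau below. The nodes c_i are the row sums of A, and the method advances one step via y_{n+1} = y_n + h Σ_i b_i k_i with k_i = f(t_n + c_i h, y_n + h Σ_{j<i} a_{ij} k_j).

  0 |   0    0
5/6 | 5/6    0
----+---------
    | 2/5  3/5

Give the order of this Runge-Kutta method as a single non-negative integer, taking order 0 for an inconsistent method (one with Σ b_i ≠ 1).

b = (2/5, 3/5)
c = (0, 5/6)
Σ b_i: 2/5·1 + 3/5·1 = 1 ✓
b·c: 3/5·5/6 = 1/2 ✓; 2 stages ⇒ order 2.

2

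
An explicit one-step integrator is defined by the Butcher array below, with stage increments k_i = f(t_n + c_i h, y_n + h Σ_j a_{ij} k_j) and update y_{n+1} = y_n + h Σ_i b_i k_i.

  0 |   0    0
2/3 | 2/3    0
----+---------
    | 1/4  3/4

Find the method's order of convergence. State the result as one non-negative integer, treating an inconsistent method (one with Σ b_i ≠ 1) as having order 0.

2

b = (1/4, 3/4)
c = (0, 2/3)
Σ b_i: 1/4·1 + 3/4·1 = 1 ✓
b·c: 3/4·2/3 = 1/2 ✓; 2 stages ⇒ order 2.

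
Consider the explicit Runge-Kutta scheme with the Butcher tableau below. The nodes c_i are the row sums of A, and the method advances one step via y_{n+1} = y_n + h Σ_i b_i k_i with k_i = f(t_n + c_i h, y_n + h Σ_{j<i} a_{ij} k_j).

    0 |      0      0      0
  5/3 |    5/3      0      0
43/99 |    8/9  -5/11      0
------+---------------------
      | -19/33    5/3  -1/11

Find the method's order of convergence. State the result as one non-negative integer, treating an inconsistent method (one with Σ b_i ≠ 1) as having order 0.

1

b = (-19/33, 5/3, -1/11)
c = (0, 5/3, 43/99)
Ac = (0, 0, -25/33)
Σ b_i: (-19/33)·1 + 5/3·1 + (-1/11)·1 = 1 ✓
b·c: 5/3·5/3 + (-1/11)·43/99 = 994/363 ≠ 1/2 ⇒ order 1.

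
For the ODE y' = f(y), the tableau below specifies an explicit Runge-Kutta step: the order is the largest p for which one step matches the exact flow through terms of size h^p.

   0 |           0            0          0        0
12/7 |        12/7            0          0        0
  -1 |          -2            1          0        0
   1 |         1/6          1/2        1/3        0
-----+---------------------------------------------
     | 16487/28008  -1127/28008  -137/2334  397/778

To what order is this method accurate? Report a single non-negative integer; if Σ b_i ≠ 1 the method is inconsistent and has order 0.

3

b = (16487/28008, -1127/28008, -137/2334, 397/778)
c = (0, 12/7, -1, 1)
Ac = (0, 0, 12/7, 11/21)
Σ b_i: 16487/28008·1 + (-1127/28008)·1 + (-137/2334)·1 + 397/778·1 = 1 ✓
b·c: (-1127/28008)·12/7 + (-137/2334)·(-1) + 397/778·1 = 1/2 ✓
b·c²: (-1127/28008)·144/49 + (-137/2334)·1 + 397/778·1 = 1/3 ✓
b·Ac: (-137/2334)·12/7 + 397/778·11/21 = 1/6 ✓
b·c³: (-1127/28008)·1728/343 + (-137/2334)·(-1) + 397/778·1 = 2992/8169 ≠ 1/4 ⇒ order 3.
b·(c∘Ac): (-137/2334)·(-12/7) + 397/778·11/21 = 6011/16338 ≠ 1/8
b·Ac²: (-137/2334)·144/49 + 397/778·265/147 = 12211/16338 ≠ 1/12
b·A²c: 397/778·4/7 = 794/2723 ≠ 1/24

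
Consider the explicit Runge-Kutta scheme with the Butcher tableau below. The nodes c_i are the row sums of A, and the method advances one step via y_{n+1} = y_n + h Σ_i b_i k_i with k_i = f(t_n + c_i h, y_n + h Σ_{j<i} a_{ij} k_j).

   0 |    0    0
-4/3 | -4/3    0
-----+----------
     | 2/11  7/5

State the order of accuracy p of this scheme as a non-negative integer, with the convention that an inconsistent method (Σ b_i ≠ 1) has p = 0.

0

b = (2/11, 7/5)
c = (0, -4/3)
Σ b_i: 2/11·1 + 7/5·1 = 87/55 ≠ 1 ⇒ order 0.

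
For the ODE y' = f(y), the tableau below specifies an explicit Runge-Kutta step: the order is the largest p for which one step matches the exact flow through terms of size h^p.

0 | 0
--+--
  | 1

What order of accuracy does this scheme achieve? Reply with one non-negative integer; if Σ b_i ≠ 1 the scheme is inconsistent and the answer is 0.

b = (1)
c = (0)
Σ b_i: 1·1 = 1 ✓; 1 stage ⇒ order 1.

1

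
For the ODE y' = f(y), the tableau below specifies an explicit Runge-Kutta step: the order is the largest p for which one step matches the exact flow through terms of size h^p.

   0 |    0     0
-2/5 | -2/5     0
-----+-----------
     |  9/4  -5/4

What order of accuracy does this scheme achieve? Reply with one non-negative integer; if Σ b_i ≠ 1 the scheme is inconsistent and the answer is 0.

b = (9/4, -5/4)
c = (0, -2/5)
Σ b_i: 9/4·1 + (-5/4)·1 = 1 ✓
b·c: (-5/4)·(-2/5) = 1/2 ✓; 2 stages ⇒ order 2.

2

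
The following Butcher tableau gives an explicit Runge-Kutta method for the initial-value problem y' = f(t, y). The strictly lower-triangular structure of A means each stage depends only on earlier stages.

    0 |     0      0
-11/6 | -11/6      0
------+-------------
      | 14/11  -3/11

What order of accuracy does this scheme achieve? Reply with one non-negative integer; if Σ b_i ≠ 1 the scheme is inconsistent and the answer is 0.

2

b = (14/11, -3/11)
c = (0, -11/6)
Σ b_i: 14/11·1 + (-3/11)·1 = 1 ✓
b·c: (-3/11)·(-11/6) = 1/2 ✓; 2 stages ⇒ order 2.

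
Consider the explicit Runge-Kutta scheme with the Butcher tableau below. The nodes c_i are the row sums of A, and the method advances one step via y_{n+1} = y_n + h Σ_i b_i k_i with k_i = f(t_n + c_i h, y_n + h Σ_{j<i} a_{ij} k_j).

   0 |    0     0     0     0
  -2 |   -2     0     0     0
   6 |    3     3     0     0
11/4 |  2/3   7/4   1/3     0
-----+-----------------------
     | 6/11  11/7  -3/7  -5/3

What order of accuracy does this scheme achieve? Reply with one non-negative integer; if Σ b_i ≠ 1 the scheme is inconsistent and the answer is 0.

0

b = (6/11, 11/7, -3/7, -5/3)
c = (0, -2, 6, 11/4)
Ac = (0, 0, -6, -3/2)
Σ b_i: 6/11·1 + 11/7·1 + (-3/7)·1 + (-5/3)·1 = 5/231 ≠ 1 ⇒ order 0.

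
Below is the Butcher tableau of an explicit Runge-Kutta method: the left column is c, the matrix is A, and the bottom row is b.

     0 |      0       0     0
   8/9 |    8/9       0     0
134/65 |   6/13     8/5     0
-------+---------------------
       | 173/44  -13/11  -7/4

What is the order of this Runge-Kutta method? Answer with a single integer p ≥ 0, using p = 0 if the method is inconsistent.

b = (173/44, -13/11, -7/4)
c = (0, 8/9, 134/65)
Ac = (0, 0, 64/45)
Σ b_i: 173/44·1 + (-13/11)·1 + (-7/4)·1 = 1 ✓
b·c: (-13/11)·8/9 + (-7/4)·134/65 = -59951/12870 ≠ 1/2 ⇒ order 1.

1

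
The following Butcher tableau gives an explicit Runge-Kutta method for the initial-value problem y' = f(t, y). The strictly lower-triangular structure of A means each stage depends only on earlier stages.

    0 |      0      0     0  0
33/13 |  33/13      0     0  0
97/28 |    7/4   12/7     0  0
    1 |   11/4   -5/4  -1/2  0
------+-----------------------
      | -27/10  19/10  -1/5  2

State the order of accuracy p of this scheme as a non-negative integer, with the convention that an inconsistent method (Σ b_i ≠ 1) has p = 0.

1

b = (-27/10, 19/10, -1/5, 2)
c = (0, 33/13, 97/28, 1)
Ac = (0, 0, 396/91, -3571/728)
Σ b_i: (-27/10)·1 + 19/10·1 + (-1/5)·1 + 2·1 = 1 ✓
b·c: 19/10·33/13 + (-1/5)·97/28 + 2·1 = 11157/1820 ≠ 1/2 ⇒ order 1.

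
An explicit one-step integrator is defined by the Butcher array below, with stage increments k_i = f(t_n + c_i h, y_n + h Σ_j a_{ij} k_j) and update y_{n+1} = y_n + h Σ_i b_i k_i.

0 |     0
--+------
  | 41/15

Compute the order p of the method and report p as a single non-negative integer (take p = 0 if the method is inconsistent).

b = (41/15)
c = (0)
Σ b_i: 41/15·1 = 41/15 ≠ 1 ⇒ order 0.

0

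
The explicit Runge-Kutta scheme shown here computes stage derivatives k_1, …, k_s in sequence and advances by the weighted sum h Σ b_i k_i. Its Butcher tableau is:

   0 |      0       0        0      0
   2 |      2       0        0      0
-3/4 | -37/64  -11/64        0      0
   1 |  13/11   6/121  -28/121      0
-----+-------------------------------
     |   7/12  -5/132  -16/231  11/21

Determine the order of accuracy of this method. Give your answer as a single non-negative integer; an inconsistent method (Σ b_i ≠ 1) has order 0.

4

b = (7/12, -5/132, -16/231, 11/21)
c = (0, 2, -3/4, 1)
Ac = (0, 0, -11/32, 3/11)
Σ b_i: 7/12·1 + (-5/132)·1 + (-16/231)·1 + 11/21·1 = 1 ✓
b·c: (-5/132)·2 + (-16/231)·(-3/4) + 11/21·1 = 1/2 ✓
b·c²: (-5/132)·4 + (-16/231)·9/16 + 11/21·1 = 1/3 ✓
b·Ac: (-16/231)·(-11/32) + 11/21·3/11 = 1/6 ✓
b·c³: (-5/132)·8 + (-16/231)·(-27/64) + 11/21·1 = 1/4 ✓
b·(c∘Ac): (-16/231)·33/128 + 11/21·3/11 = 1/8 ✓
b·Ac²: (-16/231)·(-11/16) + 11/21·3/44 = 1/12 ✓
b·A²c: 11/21·7/88 = 1/24 ✓; 4 stages ⇒ order 4.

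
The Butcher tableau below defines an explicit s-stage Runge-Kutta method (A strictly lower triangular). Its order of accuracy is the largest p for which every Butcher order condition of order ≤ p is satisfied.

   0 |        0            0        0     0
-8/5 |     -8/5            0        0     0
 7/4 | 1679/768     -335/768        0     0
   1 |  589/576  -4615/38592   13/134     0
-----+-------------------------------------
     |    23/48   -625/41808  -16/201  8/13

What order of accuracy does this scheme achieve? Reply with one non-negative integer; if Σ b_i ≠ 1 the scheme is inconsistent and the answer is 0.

b = (23/48, -625/41808, -16/201, 8/13)
c = (0, -8/5, 7/4, 1)
Ac = (0, 0, 67/96, 13/36)
Σ b_i: 23/48·1 + (-625/41808)·1 + (-16/201)·1 + 8/13·1 = 1 ✓
b·c: (-625/41808)·(-8/5) + (-16/201)·7/4 + 8/13·1 = 1/2 ✓
b·c²: (-625/41808)·64/25 + (-16/201)·49/16 + 8/13·1 = 1/3 ✓
b·Ac: (-16/201)·67/96 + 8/13·13/36 = 1/6 ✓
b·c³: (-625/41808)·(-512/125) + (-16/201)·343/64 + 8/13·1 = 1/4 ✓
b·(c∘Ac): (-16/201)·469/384 + 8/13·13/36 = 1/8 ✓
b·Ac²: (-16/201)·(-67/60) + 8/13·(-13/1440) = 1/12 ✓
b·A²c: 8/13·13/192 = 1/24 ✓; 4 stages ⇒ order 4.

4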